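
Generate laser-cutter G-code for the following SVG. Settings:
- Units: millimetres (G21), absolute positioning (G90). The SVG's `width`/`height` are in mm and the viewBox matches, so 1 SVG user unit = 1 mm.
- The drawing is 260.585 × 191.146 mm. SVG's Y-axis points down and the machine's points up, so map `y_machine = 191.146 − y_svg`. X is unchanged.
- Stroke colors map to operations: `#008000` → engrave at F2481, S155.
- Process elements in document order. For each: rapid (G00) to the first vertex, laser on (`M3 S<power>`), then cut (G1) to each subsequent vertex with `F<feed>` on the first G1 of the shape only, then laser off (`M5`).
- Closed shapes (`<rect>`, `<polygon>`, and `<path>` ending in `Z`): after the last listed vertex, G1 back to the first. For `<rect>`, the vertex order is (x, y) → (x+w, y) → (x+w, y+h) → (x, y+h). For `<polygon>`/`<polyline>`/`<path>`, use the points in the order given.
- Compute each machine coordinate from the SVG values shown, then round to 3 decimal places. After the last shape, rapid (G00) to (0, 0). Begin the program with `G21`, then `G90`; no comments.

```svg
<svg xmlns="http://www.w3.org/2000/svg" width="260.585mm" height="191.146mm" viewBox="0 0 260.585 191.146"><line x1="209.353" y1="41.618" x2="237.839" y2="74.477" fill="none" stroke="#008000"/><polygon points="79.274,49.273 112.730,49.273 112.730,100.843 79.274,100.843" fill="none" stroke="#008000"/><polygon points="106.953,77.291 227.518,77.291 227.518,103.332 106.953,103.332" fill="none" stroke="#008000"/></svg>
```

Since the viewBox matches the mm dimensions, user units are millimetres directly. The only transform is the Y-flip y_m = 191.146 − y_svg.

Shape 1 is a line segment drawn with `<line>`. Its stroke #008000 means engrave at S155, F2481. After flipping Y the toolpath is (209.353,149.528) → (237.839,116.669).

Shape 2 is a rectangle drawn with `<polygon>`. Its stroke #008000 means engrave at S155, F2481. After flipping Y the toolpath is (79.274,141.873) → (112.730,141.873) → (112.730,90.303) → (79.274,90.303) → (79.274,141.873), returning to the start.

Shape 3 is a rectangle drawn with `<polygon>`. Its stroke #008000 means engrave at S155, F2481. After flipping Y the toolpath is (106.953,113.855) → (227.518,113.855) → (227.518,87.814) → (106.953,87.814) → (106.953,113.855), returning to the start.

G21
G90
G00 X209.353 Y149.528
M3 S155
G1 X237.839 Y116.669 F2481
M5
G00 X79.274 Y141.873
M3 S155
G1 X112.730 Y141.873 F2481
G1 X112.730 Y90.303
G1 X79.274 Y90.303
G1 X79.274 Y141.873
M5
G00 X106.953 Y113.855
M3 S155
G1 X227.518 Y113.855 F2481
G1 X227.518 Y87.814
G1 X106.953 Y87.814
G1 X106.953 Y113.855
M5
G00 X0.000 Y0.000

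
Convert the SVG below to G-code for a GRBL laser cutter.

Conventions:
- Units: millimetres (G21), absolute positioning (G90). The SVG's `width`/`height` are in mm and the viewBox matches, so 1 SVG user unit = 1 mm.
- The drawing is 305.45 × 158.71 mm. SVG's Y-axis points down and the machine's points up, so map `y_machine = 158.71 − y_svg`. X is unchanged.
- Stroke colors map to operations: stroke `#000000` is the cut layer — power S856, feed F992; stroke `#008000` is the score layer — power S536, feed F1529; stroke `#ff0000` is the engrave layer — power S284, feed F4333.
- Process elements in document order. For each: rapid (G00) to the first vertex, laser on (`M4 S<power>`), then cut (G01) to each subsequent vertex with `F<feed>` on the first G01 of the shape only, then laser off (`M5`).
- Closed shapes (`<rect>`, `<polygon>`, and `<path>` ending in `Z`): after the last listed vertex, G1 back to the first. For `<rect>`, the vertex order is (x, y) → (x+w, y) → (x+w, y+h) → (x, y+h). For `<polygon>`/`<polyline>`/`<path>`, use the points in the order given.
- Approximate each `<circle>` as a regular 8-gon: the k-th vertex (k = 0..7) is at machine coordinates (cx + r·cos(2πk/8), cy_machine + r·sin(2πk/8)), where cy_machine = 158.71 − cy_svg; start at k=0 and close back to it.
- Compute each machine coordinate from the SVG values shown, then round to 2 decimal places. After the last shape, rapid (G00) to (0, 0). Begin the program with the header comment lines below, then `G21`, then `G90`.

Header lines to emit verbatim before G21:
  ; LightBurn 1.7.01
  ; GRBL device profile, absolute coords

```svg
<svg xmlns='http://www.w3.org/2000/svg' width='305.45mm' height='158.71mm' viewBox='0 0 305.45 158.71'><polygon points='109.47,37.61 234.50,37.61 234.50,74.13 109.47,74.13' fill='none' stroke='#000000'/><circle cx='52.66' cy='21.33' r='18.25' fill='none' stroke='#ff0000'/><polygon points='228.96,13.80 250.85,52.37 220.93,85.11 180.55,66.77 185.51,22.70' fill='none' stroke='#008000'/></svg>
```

; LightBurn 1.7.01
; GRBL device profile, absolute coords
G21
G90
G00 X109.47 Y121.10
M4 S856
G01 X234.50 Y121.10 F992
G01 X234.50 Y84.58
G01 X109.47 Y84.58
G01 X109.47 Y121.10
M5
G00 X70.91 Y137.38
M4 S284
G01 X65.56 Y150.28 F4333
G01 X52.66 Y155.63
G01 X39.76 Y150.28
G01 X34.41 Y137.38
G01 X39.76 Y124.48
G01 X52.66 Y119.13
G01 X65.56 Y124.48
G01 X70.91 Y137.38
M5
G00 X228.96 Y144.91
M4 S536
G01 X250.85 Y106.34 F1529
G01 X220.93 Y73.60
G01 X180.55 Y91.94
G01 X185.51 Y136.01
G01 X228.96 Y144.91
M5
G00 X0.00 Y0.00

Since the viewBox matches the mm dimensions, user units are millimetres directly. The only transform is the Y-flip y_m = 158.71 − y_svg.

Shape 1 is a rectangle drawn with `<polygon>`. Its stroke #000000 means cut at S856, F992. After flipping Y the toolpath is (109.47,121.10) → (234.50,121.10) → (234.50,84.58) → (109.47,84.58) → (109.47,121.10), returning to the start.

Shape 2 is a circle drawn with `<circle>`. Its stroke #ff0000 means engrave at S284, F4333. After flipping Y the toolpath is (70.91,137.38) → (65.56,150.28) → (52.66,155.63) → (39.76,150.28) → (34.41,137.38) → (39.76,124.48) → (52.66,119.13) → (65.56,124.48) → (70.91,137.38), returning to the start.

Shape 3 is a regular polygon drawn with `<polygon>`. Its stroke #008000 means score at S536, F1529. After flipping Y the toolpath is (228.96,144.91) → (250.85,106.34) → (220.93,73.60) → (180.55,91.94) → (185.51,136.01) → (228.96,144.91), returning to the start.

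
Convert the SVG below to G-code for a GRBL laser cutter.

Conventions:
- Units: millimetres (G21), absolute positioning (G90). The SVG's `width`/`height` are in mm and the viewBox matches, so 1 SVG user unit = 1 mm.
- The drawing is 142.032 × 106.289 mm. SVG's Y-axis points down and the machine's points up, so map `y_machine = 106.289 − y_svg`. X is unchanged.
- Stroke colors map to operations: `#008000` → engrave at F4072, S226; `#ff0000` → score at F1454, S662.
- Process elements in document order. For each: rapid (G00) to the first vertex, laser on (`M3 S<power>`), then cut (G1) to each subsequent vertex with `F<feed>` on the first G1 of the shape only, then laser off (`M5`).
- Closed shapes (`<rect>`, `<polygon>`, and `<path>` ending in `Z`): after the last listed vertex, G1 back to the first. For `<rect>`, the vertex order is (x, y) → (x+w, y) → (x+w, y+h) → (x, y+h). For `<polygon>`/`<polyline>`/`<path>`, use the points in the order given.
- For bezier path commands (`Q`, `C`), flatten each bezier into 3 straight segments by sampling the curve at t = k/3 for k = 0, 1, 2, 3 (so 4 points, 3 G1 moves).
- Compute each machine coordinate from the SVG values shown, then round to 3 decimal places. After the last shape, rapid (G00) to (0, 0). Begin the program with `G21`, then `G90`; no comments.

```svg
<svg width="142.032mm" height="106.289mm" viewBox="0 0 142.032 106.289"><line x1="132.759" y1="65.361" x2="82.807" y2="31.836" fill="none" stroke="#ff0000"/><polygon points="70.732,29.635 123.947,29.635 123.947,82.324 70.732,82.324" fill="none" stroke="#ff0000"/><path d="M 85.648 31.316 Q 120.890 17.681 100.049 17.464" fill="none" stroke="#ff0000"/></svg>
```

viewBox `0 0 142.032 106.289` with mm width/height → 1 unit = 1 mm. Flip: y_m = 106.289 − y_svg.

**Shape 1** — `<line>` line segment, stroke `#ff0000` → score (S662, F1454). Machine vertices: (132.759,40.928) → (82.807,74.453). Open path.

**Shape 2** — `<polygon>` rectangle, stroke `#ff0000` → score (S662, F1454). Machine vertices: (70.732,76.654) → (123.947,76.654) → (123.947,23.965) → (70.732,23.965) → (70.732,76.654). Closed: final G1 returns to the first vertex.

**Shape 3** — `<path>` quadratic bezier, stroke `#ff0000` → score (S662, F1454). Control points (SVG): P0=(85.648,31.316), P1=(120.890,17.681), P2=(100.049,17.464); sampled at t=k/3. Machine vertices: (85.648,74.973) → (102.911,82.572) → (107.712,87.189) → (100.049,88.825). Open path.

G21
G90
G00 X132.759 Y40.928
M3 S662
G1 X82.807 Y74.453 F1454
M5
G00 X70.732 Y76.654
M3 S662
G1 X123.947 Y76.654 F1454
G1 X123.947 Y23.965
G1 X70.732 Y23.965
G1 X70.732 Y76.654
M5
G00 X85.648 Y74.973
M3 S662
G1 X102.911 Y82.572 F1454
G1 X107.712 Y87.189
G1 X100.049 Y88.825
M5
G00 X0.000 Y0.000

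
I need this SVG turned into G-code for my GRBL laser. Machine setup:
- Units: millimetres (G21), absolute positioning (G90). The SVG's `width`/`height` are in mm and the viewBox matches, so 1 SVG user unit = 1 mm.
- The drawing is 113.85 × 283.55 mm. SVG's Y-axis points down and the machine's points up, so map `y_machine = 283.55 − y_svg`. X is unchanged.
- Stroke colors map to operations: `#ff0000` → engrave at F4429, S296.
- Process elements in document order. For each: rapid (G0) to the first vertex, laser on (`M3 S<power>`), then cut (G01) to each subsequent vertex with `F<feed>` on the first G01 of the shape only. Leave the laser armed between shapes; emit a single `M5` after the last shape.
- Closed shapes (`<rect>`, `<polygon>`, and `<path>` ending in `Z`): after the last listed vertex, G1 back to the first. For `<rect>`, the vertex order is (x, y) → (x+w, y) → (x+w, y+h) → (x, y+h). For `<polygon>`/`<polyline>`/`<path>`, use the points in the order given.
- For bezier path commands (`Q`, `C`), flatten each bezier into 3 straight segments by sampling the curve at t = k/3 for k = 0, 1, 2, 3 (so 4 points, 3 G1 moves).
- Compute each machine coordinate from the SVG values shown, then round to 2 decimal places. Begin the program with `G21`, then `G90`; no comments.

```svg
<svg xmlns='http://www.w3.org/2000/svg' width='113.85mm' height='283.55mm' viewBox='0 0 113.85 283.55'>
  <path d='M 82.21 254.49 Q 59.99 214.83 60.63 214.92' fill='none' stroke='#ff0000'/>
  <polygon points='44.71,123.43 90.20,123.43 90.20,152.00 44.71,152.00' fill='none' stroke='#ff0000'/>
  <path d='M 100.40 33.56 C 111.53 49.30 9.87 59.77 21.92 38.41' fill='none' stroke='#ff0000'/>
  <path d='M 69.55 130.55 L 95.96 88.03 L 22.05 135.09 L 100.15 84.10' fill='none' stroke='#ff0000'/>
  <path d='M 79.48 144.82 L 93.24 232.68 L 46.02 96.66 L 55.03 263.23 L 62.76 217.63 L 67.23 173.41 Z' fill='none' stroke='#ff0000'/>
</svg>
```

G21
G90
G0 X82.21 Y29.06
M3 S296
G01 X69.94 Y51.08 F4429
G01 X62.74 Y64.27
G01 X60.63 Y68.63
G0 X44.71 Y160.12
M3 S296
G01 X90.20 Y160.12 F4429
G01 X90.20 Y131.55
G01 X44.71 Y131.55
G01 X44.71 Y160.12
G0 X100.40 Y249.99
M3 S296
G01 X82.32 Y236.99 F4429
G01 X39.38 Y233.41
G01 X21.92 Y245.14
G0 X69.55 Y153.00
M3 S296
G01 X95.96 Y195.52 F4429
G01 X22.05 Y148.46
G01 X100.15 Y199.45
G0 X79.48 Y138.73
M3 S296
G01 X93.24 Y50.87 F4429
G01 X46.02 Y186.89
G01 X55.03 Y20.32
G01 X62.76 Y65.92
G01 X67.23 Y110.14
G01 X79.48 Y138.73
M5

1 u = 1 mm; y_m = 283.55 − y.

[1] `<path>` quadratic bezier, #ff0000→engrave S296 F4429: (82.21,29.06) → (69.94,51.08) → (62.74,64.27) → (60.63,68.63)

[2] `<polygon>` rectangle, #ff0000→engrave S296 F4429: (44.71,160.12) → (90.20,160.12) → (90.20,131.55) → (44.71,131.55) → (44.71,160.12) (closed)

[3] `<path>` cubic bezier, #ff0000→engrave S296 F4429: (100.40,249.99) → (82.32,236.99) → (39.38,233.41) → (21.92,245.14)

[4] `<path>` open polyline, #ff0000→engrave S296 F4429: (69.55,153.00) → (95.96,195.52) → (22.05,148.46) → (100.15,199.45)

[5] `<path>` closed polygon, #ff0000→engrave S296 F4429: (79.48,138.73) → (93.24,50.87) → (46.02,186.89) → (55.03,20.32) → (62.76,65.92) → (67.23,110.14) → (79.48,138.73) (closed)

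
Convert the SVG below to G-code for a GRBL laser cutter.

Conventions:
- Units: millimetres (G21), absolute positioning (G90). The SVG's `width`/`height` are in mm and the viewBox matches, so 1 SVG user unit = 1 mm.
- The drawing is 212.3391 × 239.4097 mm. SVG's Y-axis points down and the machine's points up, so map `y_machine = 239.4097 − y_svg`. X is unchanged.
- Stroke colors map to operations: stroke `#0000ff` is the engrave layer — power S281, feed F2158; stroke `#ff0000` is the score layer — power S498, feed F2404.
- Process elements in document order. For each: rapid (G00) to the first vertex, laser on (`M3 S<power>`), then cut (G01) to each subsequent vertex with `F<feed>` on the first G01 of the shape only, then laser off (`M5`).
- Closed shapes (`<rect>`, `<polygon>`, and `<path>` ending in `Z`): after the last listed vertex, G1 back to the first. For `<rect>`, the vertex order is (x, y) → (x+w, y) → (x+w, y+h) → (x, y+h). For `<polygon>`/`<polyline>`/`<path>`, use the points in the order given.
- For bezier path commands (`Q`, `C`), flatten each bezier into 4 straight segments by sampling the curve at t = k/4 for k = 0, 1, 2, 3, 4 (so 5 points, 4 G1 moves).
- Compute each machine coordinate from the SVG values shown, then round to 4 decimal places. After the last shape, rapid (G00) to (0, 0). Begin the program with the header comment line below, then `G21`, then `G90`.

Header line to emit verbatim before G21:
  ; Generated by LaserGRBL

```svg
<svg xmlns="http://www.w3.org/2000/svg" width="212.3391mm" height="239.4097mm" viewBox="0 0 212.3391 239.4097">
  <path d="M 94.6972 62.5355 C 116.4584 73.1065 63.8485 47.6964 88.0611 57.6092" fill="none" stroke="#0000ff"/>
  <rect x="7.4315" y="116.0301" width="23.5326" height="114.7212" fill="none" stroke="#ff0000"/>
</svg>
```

1 u = 1 mm; y_m = 239.4097 − y.

[1] `<path>` cubic bezier, #0000ff→engrave S281 F2158: (94.6972,176.8742) → (99.4359,174.5783) → (90.4599,179.0905) → (81.9435,183.7262) → (88.0611,181.8005)

[2] `<rect>` rectangle, #ff0000→score S498 F2404: (7.4315,123.3796) → (30.9641,123.3796) → (30.9641,8.6584) → (7.4315,8.6584) → (7.4315,123.3796) (closed)

; Generated by LaserGRBL
G21
G90
G00 X94.6972 Y176.8742
M3 S281
G01 X99.4359 Y174.5783 F2158
G01 X90.4599 Y179.0905
G01 X81.9435 Y183.7262
G01 X88.0611 Y181.8005
M5
G00 X7.4315 Y123.3796
M3 S498
G01 X30.9641 Y123.3796 F2404
G01 X30.9641 Y8.6584
G01 X7.4315 Y8.6584
G01 X7.4315 Y123.3796
M5
G00 X0.0000 Y0.0000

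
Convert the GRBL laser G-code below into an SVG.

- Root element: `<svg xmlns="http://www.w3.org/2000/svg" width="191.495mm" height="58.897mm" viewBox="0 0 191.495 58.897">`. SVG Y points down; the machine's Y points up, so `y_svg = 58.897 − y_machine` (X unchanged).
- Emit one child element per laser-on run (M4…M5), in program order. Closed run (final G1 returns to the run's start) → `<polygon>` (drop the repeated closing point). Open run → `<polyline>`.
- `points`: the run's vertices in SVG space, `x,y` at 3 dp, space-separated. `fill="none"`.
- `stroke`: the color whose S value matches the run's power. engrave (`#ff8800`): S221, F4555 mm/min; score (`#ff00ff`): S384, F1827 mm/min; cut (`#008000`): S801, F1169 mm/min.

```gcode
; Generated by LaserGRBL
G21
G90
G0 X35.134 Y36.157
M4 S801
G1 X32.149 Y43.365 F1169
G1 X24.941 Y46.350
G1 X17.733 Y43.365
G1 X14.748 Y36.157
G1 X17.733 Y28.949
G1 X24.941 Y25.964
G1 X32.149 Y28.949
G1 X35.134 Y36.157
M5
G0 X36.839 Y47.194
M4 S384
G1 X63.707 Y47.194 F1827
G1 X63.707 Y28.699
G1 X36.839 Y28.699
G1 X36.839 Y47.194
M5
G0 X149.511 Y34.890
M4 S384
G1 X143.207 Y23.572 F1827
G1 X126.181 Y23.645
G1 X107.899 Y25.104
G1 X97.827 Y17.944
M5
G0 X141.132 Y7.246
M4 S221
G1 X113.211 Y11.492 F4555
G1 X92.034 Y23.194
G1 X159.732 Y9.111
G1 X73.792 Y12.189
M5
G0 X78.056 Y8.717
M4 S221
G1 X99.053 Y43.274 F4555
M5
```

<svg xmlns="http://www.w3.org/2000/svg" width="191.495mm" height="58.897mm" viewBox="0 0 191.495 58.897">
  <polygon points="35.134,22.740 32.149,15.532 24.941,12.547 17.733,15.532 14.748,22.740 17.733,29.948 24.941,32.933 32.149,29.948" fill="none" stroke="#008000"/>
  <polygon points="36.839,11.703 63.707,11.703 63.707,30.198 36.839,30.198" fill="none" stroke="#ff00ff"/>
  <polyline points="149.511,24.007 143.207,35.325 126.181,35.252 107.899,33.793 97.827,40.953" fill="none" stroke="#ff00ff"/>
  <polyline points="141.132,51.651 113.211,47.405 92.034,35.703 159.732,49.786 73.792,46.708" fill="none" stroke="#ff8800"/>
  <polyline points="78.056,50.180 99.053,15.623" fill="none" stroke="#ff8800"/>
</svg>

Each laser-on run becomes one SVG element. Flip Y back into SVG space with y_svg = 58.897 − y_machine.

Run 1: the run's S801 means `#008000` (cut). The run returns to its start, so emit a `<polygon>` with points (Y-flipped): 35.134,22.740 32.149,15.532 24.941,12.547 17.733,15.532 14.748,22.740 17.733,29.948 24.941,32.933 32.149,29.948.

Run 2: power S384 maps to stroke `#ff00ff` (score). The run returns to its start, so emit a `<polygon>` with points (Y-flipped): 36.839,11.703 63.707,11.703 63.707,30.198 36.839,30.198.

Run 3: the run's S384 means `#ff00ff` (score). The run is open, so emit a `<polyline>` with points (Y-flipped): 149.511,24.007 143.207,35.325 126.181,35.252 107.899,33.793 97.827,40.953.

Run 4: power S221 maps to stroke `#ff8800` (engrave). The run is open, so emit a `<polyline>` with points (Y-flipped): 141.132,51.651 113.211,47.405 92.034,35.703 159.732,49.786 73.792,46.708.

Run 5: S221 ⇒ engrave layer `#ff8800`. The run is open, so emit a `<polyline>` with points (Y-flipped): 78.056,50.180 99.053,15.623.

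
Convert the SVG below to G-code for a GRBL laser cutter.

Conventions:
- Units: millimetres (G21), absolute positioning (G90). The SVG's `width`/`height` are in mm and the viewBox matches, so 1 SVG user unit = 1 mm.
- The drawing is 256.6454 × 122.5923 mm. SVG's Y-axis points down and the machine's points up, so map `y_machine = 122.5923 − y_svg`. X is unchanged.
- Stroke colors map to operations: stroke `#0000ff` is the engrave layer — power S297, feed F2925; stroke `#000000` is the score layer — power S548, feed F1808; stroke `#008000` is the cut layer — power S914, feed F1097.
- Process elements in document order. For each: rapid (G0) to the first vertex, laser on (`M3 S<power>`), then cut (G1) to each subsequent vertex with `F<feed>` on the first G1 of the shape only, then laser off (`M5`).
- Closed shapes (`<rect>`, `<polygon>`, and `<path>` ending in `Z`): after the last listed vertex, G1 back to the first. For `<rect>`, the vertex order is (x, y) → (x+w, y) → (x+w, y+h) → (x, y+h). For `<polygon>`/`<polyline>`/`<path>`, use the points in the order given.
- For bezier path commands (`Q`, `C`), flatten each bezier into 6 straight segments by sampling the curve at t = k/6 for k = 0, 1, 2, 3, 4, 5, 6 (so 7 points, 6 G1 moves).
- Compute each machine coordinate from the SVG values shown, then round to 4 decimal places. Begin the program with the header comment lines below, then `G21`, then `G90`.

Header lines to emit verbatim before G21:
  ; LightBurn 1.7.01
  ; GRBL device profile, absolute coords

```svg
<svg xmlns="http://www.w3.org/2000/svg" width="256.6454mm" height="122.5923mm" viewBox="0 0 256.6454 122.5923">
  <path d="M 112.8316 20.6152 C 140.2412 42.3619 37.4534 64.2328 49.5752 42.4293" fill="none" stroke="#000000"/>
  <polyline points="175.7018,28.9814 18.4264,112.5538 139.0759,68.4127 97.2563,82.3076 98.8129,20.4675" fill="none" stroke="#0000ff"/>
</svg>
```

Since the viewBox matches the mm dimensions, user units are millimetres directly. The only transform is the Y-flip y_m = 122.5923 − y_svg.

Shape 1 is a cubic bezier drawn with `<path>`. Its stroke #000000 means score at S548, F1808. After flipping Y the toolpath is (112.8316,101.9771) → (116.8214,91.2962) → (105.9201,81.8112) → (86.9363,74.7387) → (66.6786,71.2955) → (51.9553,72.6980) → (49.5752,80.1630).

Shape 2 is a open polyline drawn with `<polyline>`. Its stroke #0000ff means engrave at S297, F2925. After flipping Y the toolpath is (175.7018,93.6109) → (18.4264,10.0385) → (139.0759,54.1796) → (97.2563,40.2847) → (98.8129,102.1248).

; LightBurn 1.7.01
; GRBL device profile, absolute coords
G21
G90
G0 X112.8316 Y101.9771
M3 S548
G1 X116.8214 Y91.2962 F1808
G1 X105.9201 Y81.8112
G1 X86.9363 Y74.7387
G1 X66.6786 Y71.2955
G1 X51.9553 Y72.6980
G1 X49.5752 Y80.1630
M5
G0 X175.7018 Y93.6109
M3 S297
G1 X18.4264 Y10.0385 F2925
G1 X139.0759 Y54.1796
G1 X97.2563 Y40.2847
G1 X98.8129 Y102.1248
M5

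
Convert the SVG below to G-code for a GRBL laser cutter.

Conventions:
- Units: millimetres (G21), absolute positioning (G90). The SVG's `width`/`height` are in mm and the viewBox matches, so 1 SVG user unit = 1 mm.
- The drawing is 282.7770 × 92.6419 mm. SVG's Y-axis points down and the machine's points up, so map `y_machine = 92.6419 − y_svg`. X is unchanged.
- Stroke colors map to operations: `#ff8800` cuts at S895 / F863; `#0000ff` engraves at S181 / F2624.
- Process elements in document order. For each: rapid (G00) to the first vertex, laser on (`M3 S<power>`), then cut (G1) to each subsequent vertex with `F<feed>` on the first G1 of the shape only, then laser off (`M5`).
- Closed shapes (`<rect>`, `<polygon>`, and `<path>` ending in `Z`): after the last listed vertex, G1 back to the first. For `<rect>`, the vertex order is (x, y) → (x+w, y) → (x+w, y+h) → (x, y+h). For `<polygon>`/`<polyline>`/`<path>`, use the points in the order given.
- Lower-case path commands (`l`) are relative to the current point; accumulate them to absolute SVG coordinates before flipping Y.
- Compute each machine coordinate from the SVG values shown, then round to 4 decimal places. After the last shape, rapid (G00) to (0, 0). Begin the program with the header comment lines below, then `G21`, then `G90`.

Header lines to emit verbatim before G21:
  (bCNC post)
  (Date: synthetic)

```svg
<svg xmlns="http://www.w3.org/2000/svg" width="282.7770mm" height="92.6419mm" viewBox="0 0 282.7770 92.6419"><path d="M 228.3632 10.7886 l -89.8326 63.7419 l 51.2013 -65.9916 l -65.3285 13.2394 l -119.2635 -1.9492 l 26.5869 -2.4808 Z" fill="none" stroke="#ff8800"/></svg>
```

viewBox `0 0 282.7770 92.6419` with mm width/height → 1 unit = 1 mm. Flip: y_m = 92.6419 − y_svg.

**Shape 1** — `<path>` closed polygon, stroke `#ff8800` → cut (S895, F863). Machine vertices: (228.3632,81.8533) → (138.5306,18.1114) → (189.7319,84.1030) → (124.4034,70.8636) → (5.1399,72.8128) → (31.7268,75.2936) → (228.3632,81.8533). Closed: final G1 returns to the first vertex.

(bCNC post)
(Date: synthetic)
G21
G90
G00 X228.3632 Y81.8533
M3 S895
G1 X138.5306 Y18.1114 F863
G1 X189.7319 Y84.1030
G1 X124.4034 Y70.8636
G1 X5.1399 Y72.8128
G1 X31.7268 Y75.2936
G1 X228.3632 Y81.8533
M5
G00 X0.0000 Y0.0000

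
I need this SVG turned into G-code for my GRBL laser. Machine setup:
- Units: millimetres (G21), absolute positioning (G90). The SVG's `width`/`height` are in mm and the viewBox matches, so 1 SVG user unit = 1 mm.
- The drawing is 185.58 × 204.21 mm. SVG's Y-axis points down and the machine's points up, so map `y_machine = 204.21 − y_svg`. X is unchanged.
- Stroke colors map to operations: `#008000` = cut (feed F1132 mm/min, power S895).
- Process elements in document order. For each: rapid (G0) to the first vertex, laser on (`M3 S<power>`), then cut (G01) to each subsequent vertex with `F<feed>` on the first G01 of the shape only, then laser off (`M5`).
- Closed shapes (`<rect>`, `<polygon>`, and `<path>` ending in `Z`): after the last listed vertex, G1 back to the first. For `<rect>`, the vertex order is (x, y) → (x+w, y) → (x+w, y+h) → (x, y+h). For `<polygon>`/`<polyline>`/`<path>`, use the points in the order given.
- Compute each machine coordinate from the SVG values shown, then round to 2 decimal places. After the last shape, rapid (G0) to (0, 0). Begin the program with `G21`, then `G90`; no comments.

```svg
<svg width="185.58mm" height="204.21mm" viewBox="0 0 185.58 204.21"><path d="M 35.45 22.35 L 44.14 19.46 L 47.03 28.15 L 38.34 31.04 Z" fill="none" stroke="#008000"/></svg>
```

G21
G90
G0 X35.45 Y181.86
M3 S895
G01 X44.14 Y184.75 F1132
G01 X47.03 Y176.06
G01 X38.34 Y173.17
G01 X35.45 Y181.86
M5
G0 X0.00 Y0.00

Since the viewBox matches the mm dimensions, user units are millimetres directly. The only transform is the Y-flip y_m = 204.21 − y_svg.

Shape 1 is a regular polygon drawn with `<path>`. Its stroke #008000 means cut at S895, F1132. After flipping Y the toolpath is (35.45,181.86) → (44.14,184.75) → (47.03,176.06) → (38.34,173.17) → (35.45,181.86), returning to the start.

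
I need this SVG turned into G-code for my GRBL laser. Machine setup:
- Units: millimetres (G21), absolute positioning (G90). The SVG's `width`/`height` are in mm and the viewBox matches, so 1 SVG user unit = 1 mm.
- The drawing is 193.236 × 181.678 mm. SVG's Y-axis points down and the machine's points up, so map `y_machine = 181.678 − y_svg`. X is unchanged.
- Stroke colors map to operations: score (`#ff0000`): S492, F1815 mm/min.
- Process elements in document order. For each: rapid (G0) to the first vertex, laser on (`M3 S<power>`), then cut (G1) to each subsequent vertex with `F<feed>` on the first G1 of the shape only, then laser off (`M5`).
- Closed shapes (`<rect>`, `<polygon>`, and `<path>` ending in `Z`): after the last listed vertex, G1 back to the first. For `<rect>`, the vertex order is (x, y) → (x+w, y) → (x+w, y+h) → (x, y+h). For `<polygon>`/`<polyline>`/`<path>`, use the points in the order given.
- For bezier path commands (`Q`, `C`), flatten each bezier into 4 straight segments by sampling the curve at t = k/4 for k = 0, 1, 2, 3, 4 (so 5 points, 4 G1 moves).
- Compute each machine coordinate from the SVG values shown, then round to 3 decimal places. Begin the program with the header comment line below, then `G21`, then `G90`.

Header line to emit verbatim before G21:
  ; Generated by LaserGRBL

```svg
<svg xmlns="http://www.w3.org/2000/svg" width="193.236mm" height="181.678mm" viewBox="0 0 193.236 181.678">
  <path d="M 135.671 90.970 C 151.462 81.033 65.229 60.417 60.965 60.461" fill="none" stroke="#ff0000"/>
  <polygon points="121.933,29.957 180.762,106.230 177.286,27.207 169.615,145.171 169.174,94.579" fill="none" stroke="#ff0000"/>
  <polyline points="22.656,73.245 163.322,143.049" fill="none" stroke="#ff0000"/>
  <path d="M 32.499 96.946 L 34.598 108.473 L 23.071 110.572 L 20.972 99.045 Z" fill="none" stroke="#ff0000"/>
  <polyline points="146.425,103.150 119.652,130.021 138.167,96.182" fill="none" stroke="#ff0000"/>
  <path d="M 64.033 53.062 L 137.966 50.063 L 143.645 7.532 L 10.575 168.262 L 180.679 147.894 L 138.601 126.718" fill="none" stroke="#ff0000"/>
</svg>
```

; Generated by LaserGRBL
G21
G90
G0 X135.671 Y90.708
M3 S492
G1 X131.260 Y99.673 F1815
G1 X105.839 Y109.705
G1 X76.657 Y117.866
G1 X60.965 Y121.217
M5
G0 X121.933 Y151.721
M3 S492
G1 X180.762 Y75.448 F1815
G1 X177.286 Y154.471
G1 X169.615 Y36.507
G1 X169.174 Y87.099
G1 X121.933 Y151.721
M5
G0 X22.656 Y108.433
M3 S492
G1 X163.322 Y38.629 F1815
M5
G0 X32.499 Y84.732
M3 S492
G1 X34.598 Y73.205 F1815
G1 X23.071 Y71.106
G1 X20.972 Y82.633
G1 X32.499 Y84.732
M5
G0 X146.425 Y78.528
M3 S492
G1 X119.652 Y51.657 F1815
G1 X138.167 Y85.496
M5
G0 X64.033 Y128.616
M3 S492
G1 X137.966 Y131.615 F1815
G1 X143.645 Y174.146
G1 X10.575 Y13.416
G1 X180.679 Y33.784
G1 X138.601 Y54.960
M5

1 u = 1 mm; y_m = 181.678 − y.

[1] `<path>` cubic bezier, #ff0000→score S492 F1815: (135.671,90.708) → (131.260,99.673) → (105.839,109.705) → (76.657,117.866) → (60.965,121.217)

[2] `<polygon>` closed polygon, #ff0000→score S492 F1815: (121.933,151.721) → (180.762,75.448) → (177.286,154.471) → (169.615,36.507) → (169.174,87.099) → (121.933,151.721) (closed)

[3] `<polyline>` line segment, #ff0000→score S492 F1815: (22.656,108.433) → (163.322,38.629)

[4] `<path>` regular polygon, #ff0000→score S492 F1815: (32.499,84.732) → (34.598,73.205) → (23.071,71.106) → (20.972,82.633) → (32.499,84.732) (closed)

[5] `<polyline>` open polyline, #ff0000→score S492 F1815: (146.425,78.528) → (119.652,51.657) → (138.167,85.496)

[6] `<path>` open polyline, #ff0000→score S492 F1815: (64.033,128.616) → (137.966,131.615) → (143.645,174.146) → (10.575,13.416) → (180.679,33.784) → (138.601,54.960)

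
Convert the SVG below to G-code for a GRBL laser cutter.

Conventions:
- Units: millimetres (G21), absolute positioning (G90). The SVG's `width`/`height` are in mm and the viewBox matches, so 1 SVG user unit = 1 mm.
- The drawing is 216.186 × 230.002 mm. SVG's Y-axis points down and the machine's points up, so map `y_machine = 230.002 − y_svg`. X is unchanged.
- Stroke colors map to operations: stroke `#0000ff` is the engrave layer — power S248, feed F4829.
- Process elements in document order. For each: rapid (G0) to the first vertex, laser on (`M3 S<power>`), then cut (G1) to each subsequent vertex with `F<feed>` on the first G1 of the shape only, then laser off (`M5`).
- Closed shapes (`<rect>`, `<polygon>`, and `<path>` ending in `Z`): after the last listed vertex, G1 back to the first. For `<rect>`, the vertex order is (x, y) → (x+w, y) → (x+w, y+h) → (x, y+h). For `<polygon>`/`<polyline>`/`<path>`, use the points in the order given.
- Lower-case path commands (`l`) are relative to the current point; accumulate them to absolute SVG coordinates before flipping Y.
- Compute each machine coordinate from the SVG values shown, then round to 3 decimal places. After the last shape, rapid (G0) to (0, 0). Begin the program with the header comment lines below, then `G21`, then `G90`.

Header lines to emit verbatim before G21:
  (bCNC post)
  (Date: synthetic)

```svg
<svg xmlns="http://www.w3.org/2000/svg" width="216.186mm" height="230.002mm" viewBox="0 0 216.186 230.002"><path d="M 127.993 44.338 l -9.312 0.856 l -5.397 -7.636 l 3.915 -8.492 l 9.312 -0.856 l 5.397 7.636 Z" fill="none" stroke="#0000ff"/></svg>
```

viewBox `0 0 216.186 230.002` with mm width/height → 1 unit = 1 mm. Flip: y_m = 230.002 − y_svg.

**Shape 1** — `<path>` regular polygon, stroke `#0000ff` → engrave (S248, F4829). Machine vertices: (127.993,185.664) → (118.681,184.808) → (113.284,192.444) → (117.199,200.936) → (126.511,201.792) → (131.908,194.156) → (127.993,185.664). Closed: final G1 returns to the first vertex.

(bCNC post)
(Date: synthetic)
G21
G90
G0 X127.993 Y185.664
M3 S248
G1 X118.681 Y184.808 F4829
G1 X113.284 Y192.444
G1 X117.199 Y200.936
G1 X126.511 Y201.792
G1 X131.908 Y194.156
G1 X127.993 Y185.664
M5
G0 X0.000 Y0.000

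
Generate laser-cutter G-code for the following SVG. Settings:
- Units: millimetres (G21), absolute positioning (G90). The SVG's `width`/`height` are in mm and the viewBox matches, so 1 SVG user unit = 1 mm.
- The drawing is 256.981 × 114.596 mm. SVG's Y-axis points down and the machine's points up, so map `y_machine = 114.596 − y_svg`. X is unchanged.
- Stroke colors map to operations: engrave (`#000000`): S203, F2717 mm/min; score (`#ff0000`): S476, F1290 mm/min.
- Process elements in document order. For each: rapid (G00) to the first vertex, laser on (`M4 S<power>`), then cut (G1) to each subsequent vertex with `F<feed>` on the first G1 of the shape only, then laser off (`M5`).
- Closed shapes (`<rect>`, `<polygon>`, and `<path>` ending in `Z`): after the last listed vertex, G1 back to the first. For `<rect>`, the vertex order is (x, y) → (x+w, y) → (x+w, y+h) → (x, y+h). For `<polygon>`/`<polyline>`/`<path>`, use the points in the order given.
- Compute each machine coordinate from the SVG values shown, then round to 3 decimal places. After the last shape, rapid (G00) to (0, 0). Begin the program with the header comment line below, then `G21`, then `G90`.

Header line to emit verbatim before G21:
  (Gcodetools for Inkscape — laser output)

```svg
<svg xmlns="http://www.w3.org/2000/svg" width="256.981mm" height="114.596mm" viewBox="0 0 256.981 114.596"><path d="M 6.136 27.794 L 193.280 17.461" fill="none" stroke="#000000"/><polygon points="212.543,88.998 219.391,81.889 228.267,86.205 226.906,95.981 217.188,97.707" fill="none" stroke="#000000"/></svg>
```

viewBox `0 0 256.981 114.596` with mm width/height → 1 unit = 1 mm. Flip: y_m = 114.596 − y_svg.

**Shape 1** — `<path>` line segment, stroke `#000000` → engrave (S203, F2717). Machine vertices: (6.136,86.802) → (193.280,97.135). Open path.

**Shape 2** — `<polygon>` regular polygon, stroke `#000000` → engrave (S203, F2717). Machine vertices: (212.543,25.598) → (219.391,32.707) → (228.267,28.391) → (226.906,18.615) → (217.188,16.889) → (212.543,25.598). Closed: final G1 returns to the first vertex.

(Gcodetools for Inkscape — laser output)
G21
G90
G00 X6.136 Y86.802
M4 S203
G1 X193.280 Y97.135 F2717
M5
G00 X212.543 Y25.598
M4 S203
G1 X219.391 Y32.707 F2717
G1 X228.267 Y28.391
G1 X226.906 Y18.615
G1 X217.188 Y16.889
G1 X212.543 Y25.598
M5
G00 X0.000 Y0.000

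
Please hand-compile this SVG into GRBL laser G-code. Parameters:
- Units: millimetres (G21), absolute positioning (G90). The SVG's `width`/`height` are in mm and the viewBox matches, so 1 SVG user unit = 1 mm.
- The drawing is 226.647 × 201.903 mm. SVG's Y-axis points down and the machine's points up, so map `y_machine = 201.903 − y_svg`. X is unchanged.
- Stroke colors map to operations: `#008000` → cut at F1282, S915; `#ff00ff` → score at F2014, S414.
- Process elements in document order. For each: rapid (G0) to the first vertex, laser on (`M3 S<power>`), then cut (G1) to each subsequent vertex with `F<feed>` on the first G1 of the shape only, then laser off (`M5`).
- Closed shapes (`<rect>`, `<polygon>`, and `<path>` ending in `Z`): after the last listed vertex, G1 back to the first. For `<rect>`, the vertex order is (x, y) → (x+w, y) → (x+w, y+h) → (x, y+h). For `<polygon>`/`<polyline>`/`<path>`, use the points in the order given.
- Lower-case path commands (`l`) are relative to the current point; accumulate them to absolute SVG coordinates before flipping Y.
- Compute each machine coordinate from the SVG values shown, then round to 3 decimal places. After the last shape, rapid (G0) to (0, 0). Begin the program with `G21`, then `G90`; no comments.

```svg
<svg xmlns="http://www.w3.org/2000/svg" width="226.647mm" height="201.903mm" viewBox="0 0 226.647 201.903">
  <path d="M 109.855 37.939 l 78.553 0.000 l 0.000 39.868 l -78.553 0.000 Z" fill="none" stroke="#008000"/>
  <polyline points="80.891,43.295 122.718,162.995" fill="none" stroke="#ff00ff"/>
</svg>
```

G21
G90
G0 X109.855 Y163.964
M3 S915
G1 X188.408 Y163.964 F1282
G1 X188.408 Y124.096
G1 X109.855 Y124.096
G1 X109.855 Y163.964
M5
G0 X80.891 Y158.608
M3 S414
G1 X122.718 Y38.908 F2014
M5
G0 X0.000 Y0.000

Since the viewBox matches the mm dimensions, user units are millimetres directly. The only transform is the Y-flip y_m = 201.903 − y_svg.

Shape 1 is a rectangle drawn with `<path>`. Its stroke #008000 means cut at S915, F1282. After flipping Y the toolpath is (109.855,163.964) → (188.408,163.964) → (188.408,124.096) → (109.855,124.096) → (109.855,163.964), returning to the start.

Shape 2 is a line segment drawn with `<polyline>`. Its stroke #ff00ff means score at S414, F2014. After flipping Y the toolpath is (80.891,158.608) → (122.718,38.908).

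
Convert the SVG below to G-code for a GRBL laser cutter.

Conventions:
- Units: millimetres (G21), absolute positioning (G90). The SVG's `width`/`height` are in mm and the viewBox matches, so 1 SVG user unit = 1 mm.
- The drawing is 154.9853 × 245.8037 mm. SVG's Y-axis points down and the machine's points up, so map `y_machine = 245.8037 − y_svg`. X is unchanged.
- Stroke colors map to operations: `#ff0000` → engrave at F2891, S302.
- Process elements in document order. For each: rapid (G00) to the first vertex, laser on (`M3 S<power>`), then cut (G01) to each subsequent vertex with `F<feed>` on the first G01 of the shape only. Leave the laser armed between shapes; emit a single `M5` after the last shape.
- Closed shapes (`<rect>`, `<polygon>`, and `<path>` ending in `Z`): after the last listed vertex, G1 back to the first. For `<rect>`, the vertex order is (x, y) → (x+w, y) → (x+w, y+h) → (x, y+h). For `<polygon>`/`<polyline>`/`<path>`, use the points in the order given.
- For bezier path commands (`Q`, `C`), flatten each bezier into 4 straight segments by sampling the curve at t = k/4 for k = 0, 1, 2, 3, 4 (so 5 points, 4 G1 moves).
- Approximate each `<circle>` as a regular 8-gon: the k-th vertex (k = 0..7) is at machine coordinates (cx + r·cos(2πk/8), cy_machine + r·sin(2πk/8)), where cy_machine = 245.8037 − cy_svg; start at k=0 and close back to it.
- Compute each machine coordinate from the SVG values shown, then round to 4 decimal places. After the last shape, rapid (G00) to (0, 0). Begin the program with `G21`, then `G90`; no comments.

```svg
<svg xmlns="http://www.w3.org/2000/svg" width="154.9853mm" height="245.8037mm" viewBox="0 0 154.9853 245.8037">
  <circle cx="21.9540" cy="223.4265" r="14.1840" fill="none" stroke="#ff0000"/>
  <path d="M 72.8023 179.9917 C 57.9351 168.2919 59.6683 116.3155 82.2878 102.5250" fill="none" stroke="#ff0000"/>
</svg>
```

G21
G90
G00 X36.1380 Y22.3772
M3 S302
G01 X31.9836 Y32.4068 F2891
G01 X21.9540 Y36.5612
G01 X11.9244 Y32.4068
G01 X7.7700 Y22.3772
G01 X11.9244 Y12.3476
G01 X21.9540 Y8.1932
G01 X31.9836 Y12.3476
G01 X36.1380 Y22.3772
G00 X72.8023 Y65.8120
M3 S302
G01 X64.8314 Y80.9127 F2891
G01 X63.4875 Y103.7613
G01 X69.1724 Y127.0019
G01 X82.2878 Y143.2787
M5
G00 X0.0000 Y0.0000

1 u = 1 mm; y_m = 245.8037 − y.

[1] `<circle>` circle, #ff0000→engrave S302 F2891: (36.1380,22.3772) → (31.9836,32.4068) → (21.9540,36.5612) → (11.9244,32.4068) → (7.7700,22.3772) → (11.9244,12.3476) → (21.9540,8.1932) → (31.9836,12.3476) → (36.1380,22.3772) (closed)

[2] `<path>` cubic bezier, #ff0000→engrave S302 F2891: (72.8023,65.8120) → (64.8314,80.9127) → (63.4875,103.7613) → (69.1724,127.0019) → (82.2878,143.2787)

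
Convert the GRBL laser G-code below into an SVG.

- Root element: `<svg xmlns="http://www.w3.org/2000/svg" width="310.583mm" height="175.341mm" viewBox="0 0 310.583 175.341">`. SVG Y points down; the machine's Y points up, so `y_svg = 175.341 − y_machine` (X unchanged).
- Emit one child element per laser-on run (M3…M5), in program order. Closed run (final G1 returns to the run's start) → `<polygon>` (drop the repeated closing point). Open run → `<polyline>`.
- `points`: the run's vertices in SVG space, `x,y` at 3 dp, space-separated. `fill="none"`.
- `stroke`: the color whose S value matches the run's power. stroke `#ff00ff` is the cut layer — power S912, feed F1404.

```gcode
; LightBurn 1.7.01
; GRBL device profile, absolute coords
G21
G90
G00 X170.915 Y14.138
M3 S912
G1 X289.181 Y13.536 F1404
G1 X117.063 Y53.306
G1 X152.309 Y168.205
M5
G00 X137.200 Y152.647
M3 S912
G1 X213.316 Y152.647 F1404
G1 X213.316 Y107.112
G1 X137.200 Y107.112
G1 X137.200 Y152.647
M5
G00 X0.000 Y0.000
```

<svg xmlns="http://www.w3.org/2000/svg" width="310.583mm" height="175.341mm" viewBox="0 0 310.583 175.341">
  <polyline points="170.915,161.203 289.181,161.805 117.063,122.035 152.309,7.136" fill="none" stroke="#ff00ff"/>
  <polygon points="137.200,22.694 213.316,22.694 213.316,68.229 137.200,68.229" fill="none" stroke="#ff00ff"/>
</svg>

y_svg = 175.341 − y_m. Every run uses S912, so all elements get stroke `#ff00ff` (cut).

[1] open run; points: 170.915,161.203 289.181,161.805 117.063,122.035 152.309,7.136

[2] closed run; points: 137.200,22.694 213.316,22.694 213.316,68.229 137.200,68.229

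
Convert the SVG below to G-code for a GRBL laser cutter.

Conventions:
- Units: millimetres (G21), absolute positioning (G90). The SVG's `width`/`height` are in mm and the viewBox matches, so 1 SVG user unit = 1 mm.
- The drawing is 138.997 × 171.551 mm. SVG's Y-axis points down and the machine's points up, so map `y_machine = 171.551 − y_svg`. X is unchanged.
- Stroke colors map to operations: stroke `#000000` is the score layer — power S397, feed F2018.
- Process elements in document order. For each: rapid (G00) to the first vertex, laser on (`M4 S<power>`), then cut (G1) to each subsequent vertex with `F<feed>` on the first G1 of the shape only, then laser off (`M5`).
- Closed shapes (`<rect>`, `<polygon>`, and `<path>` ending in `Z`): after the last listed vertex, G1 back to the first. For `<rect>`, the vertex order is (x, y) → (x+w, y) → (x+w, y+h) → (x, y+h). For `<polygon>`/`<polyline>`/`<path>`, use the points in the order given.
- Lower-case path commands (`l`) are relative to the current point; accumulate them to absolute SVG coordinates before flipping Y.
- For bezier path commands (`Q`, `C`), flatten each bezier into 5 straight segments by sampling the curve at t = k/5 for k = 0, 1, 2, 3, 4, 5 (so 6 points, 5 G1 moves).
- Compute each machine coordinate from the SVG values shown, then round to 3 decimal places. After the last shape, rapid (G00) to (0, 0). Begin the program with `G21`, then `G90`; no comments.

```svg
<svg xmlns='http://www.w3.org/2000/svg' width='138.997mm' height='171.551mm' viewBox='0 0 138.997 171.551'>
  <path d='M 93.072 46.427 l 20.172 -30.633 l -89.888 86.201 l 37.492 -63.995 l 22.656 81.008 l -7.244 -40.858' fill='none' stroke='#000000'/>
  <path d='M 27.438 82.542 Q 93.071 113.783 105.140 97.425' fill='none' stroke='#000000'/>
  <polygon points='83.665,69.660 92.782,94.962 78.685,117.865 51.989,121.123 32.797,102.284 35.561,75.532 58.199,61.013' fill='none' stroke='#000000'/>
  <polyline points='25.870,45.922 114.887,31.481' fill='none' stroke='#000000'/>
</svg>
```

Since the viewBox matches the mm dimensions, user units are millimetres directly. The only transform is the Y-flip y_m = 171.551 − y_svg.

Shape 1 is a open polyline drawn with `<path>`. Its stroke #000000 means score at S397, F2018. After flipping Y the toolpath is (93.072,125.124) → (113.244,155.757) → (23.356,69.556) → (60.848,133.551) → (83.504,52.543) → (76.260,93.401).

Shape 2 is a quadratic bezier drawn with `<path>`. Its stroke #000000 means score at S397, F2018. After flipping Y the toolpath is (27.438,89.009) → (51.549,78.417) → (71.374,71.632) → (86.915,68.655) → (98.170,69.487) → (105.140,74.126).

Shape 3 is a regular polygon drawn with `<polygon>`. Its stroke #000000 means score at S397, F2018. After flipping Y the toolpath is (83.665,101.891) → (92.782,76.589) → (78.685,53.686) → (51.989,50.428) → (32.797,69.267) → (35.561,96.019) → (58.199,110.538) → (83.665,101.891), returning to the start.

Shape 4 is a line segment drawn with `<polyline>`. Its stroke #000000 means score at S397, F2018. After flipping Y the toolpath is (25.870,125.629) → (114.887,140.070).

G21
G90
G00 X93.072 Y125.124
M4 S397
G1 X113.244 Y155.757 F2018
G1 X23.356 Y69.556
G1 X60.848 Y133.551
G1 X83.504 Y52.543
G1 X76.260 Y93.401
M5
G00 X27.438 Y89.009
M4 S397
G1 X51.549 Y78.417 F2018
G1 X71.374 Y71.632
G1 X86.915 Y68.655
G1 X98.170 Y69.487
G1 X105.140 Y74.126
M5
G00 X83.665 Y101.891
M4 S397
G1 X92.782 Y76.589 F2018
G1 X78.685 Y53.686
G1 X51.989 Y50.428
G1 X32.797 Y69.267
G1 X35.561 Y96.019
G1 X58.199 Y110.538
G1 X83.665 Y101.891
M5
G00 X25.870 Y125.629
M4 S397
G1 X114.887 Y140.070 F2018
M5
G00 X0.000 Y0.000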